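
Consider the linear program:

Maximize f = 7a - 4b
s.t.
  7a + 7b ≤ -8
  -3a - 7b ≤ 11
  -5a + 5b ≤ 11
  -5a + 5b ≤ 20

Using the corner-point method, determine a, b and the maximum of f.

a = 3/4, b = -53/28, maximum f = 359/28

Vertices and f = 7a - 4b:
  (3/4, -53/28) → f = 359/28
  (-117/70, 37/70) → f = -967/70
  (-66/25, -11/25) → f = -418/25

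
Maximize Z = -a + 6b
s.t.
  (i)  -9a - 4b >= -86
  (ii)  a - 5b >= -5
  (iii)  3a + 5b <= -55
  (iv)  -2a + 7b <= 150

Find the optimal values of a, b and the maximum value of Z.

Extreme points and Z = -a + 6b:
  (650/33, -251/11) → Z = -5168/33
  (-15, -2) → Z = 3
  (-715/3, -140/3) → Z = -125/3
The feasible region is unbounded (it extends along (-7, -2), (4, -9)), but Z strictly decreases along every unbounded feasible direction, so there is no improving ray and the maximum is attained at a vertex.

a = -15, b = -2, maximum Z = 3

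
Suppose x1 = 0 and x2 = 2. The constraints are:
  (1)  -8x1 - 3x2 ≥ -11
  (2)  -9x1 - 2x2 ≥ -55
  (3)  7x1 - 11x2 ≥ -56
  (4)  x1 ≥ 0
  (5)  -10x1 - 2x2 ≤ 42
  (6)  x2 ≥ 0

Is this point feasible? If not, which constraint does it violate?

(1): -6 ≥ -11 ✓
(2): -4 ≥ -55 ✓
(3): -22 ≥ -56 ✓
(4): 0 ≥ 0 ✓
(5): -4 ≤ 42 ✓
(6): 2 ≥ 0 ✓

feasible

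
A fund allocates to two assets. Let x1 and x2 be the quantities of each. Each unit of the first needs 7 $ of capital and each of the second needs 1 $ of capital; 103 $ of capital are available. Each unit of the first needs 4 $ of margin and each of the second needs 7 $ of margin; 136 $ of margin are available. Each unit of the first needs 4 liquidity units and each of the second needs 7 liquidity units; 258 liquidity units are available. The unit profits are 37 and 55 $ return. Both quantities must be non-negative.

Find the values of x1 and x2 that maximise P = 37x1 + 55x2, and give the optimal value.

Extreme points and P = 37x1 + 55x2:
  (0, 0) → P = 0
  (0, 136/7) → P = 7480/7
  (103/7, 0) → P = 3811/7
  (13, 12) → P = 1141

x1 = 13, x2 = 12, maximum P = 1141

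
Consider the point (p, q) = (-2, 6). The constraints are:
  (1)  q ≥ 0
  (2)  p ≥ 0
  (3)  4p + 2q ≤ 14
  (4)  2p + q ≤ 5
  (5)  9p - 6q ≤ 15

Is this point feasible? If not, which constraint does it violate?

Constraint (2): p = -2, which is not ≥ 0. All other constraints are satisfied.

not feasible — violates (2)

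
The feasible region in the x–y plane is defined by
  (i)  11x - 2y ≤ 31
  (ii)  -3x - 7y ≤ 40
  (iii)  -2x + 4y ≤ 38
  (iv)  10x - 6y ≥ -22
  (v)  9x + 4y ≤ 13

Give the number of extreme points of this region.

Intersecting each pair of boundary lines and keeping only the points that satisfy every inequality leaves:
  (137/83, -533/83)
  (75/31, -68/31)
  (-197/44, -167/44)
  (-5/47, 164/47)

4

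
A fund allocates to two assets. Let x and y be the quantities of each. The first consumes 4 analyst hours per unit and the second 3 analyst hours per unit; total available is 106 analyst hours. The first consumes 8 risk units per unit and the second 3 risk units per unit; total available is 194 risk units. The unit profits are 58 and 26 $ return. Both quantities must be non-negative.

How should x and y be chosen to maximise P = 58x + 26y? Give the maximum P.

Corner points and P = 58x + 26y:
  (0, 0) → P = 0
  (0, 106/3) → P = 2756/3
  (97/4, 0) → P = 2813/2
  (22, 6) → P = 1432

x = 22, y = 6, maximum P = 1432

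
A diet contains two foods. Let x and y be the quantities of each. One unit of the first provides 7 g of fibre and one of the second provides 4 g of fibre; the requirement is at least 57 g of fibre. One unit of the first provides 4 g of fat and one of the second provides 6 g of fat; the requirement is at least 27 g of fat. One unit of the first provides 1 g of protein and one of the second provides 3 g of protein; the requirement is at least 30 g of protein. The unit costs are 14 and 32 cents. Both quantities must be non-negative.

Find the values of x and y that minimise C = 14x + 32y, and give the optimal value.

The feasible region is unbounded (it extends along (0, 1), (1, 0)), but C strictly increases along every unbounded feasible direction, so there is no improving ray and the minimum is attained at a vertex.

The binding constraints are 7x + 4y = 57 and x + 3y = 30.
Solving simultaneously gives x = 3, y = 9.

x = 3, y = 9, minimum C = 330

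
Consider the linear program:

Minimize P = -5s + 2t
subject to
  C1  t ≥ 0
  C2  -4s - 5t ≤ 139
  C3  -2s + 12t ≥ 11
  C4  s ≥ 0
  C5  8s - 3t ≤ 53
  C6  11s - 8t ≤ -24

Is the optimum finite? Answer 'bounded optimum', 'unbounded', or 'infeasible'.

Feasible corners and P = -5s + 2t:
  (0, 3) → P = 6
  (16, 25) → P = -30
The feasible region has finitely many vertices and no improving ray; the minimum is -30 at (16, 25).

bounded optimum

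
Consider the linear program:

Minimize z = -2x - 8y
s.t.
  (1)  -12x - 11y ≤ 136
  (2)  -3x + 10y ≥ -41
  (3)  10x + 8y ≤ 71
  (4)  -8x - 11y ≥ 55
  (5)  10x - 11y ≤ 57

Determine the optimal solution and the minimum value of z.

Extreme points and z = -2x - 8y:
  (-101/17, -100/17) → z = 1002/17
  (-81/4, 107/11) → z = -821/22
  (-99/113, -493/113) → z = 4142/113

At the optimal vertex, -12x - 11y = 136 and -8x - 11y = 55.
Solving simultaneously gives x = -81/4, y = 107/11.

x = -81/4, y = 107/11, minimum z = -821/22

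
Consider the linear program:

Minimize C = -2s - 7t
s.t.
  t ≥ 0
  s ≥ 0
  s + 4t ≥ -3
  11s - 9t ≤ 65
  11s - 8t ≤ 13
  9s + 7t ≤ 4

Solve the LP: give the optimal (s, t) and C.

s = 0, t = 4/7, minimum C = -4

Corner points and C = -2s - 7t:
  (0, 0) → C = 0
  (4/9, 0) → C = -8/9
  (0, 4/7) → C = -4

The optimum lies where s = 0 and 9s + 7t = 4.
Solving simultaneously gives s = 0, t = 4/7.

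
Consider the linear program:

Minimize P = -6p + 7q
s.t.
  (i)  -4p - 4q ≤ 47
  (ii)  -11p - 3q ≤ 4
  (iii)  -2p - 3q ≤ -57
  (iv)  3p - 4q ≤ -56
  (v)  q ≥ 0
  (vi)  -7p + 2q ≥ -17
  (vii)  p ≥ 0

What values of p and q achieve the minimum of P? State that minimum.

p = 90/11, q = 443/22, minimum P = 2021/22

Vertices and P = -6p + 7q:
  (60/17, 283/17) → P = 1621/17
  (0, 19) → P = 133
  (90/11, 443/22) → P = 2021/22
The feasible region is unbounded (it extends along (0, 1), (2, 7)), but P strictly increases along every unbounded feasible direction, so there is no improving ray and the minimum is attained at a vertex.

The optimum lies where 3p - 4q = -56 and -7p + 2q = -17.
Solving simultaneously gives p = 90/11, q = 443/22.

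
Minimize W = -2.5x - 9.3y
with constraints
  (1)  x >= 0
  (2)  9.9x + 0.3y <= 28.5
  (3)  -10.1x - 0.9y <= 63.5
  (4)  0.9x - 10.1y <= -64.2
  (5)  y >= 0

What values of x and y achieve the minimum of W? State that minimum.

x = 0, y = 95, minimum W = -883.5

Extreme points and W = -2.5x - 9.3y:
  (0, 95) → W = -1767/2
  (0, 642/101) → W = -29853/505
  (8953/3342, 7347/1114) → W = -1136819/16710

The optimum lies where x = 0 and 9.9x + 0.3y = 28.5.
Solving simultaneously gives x = 0, y = 95.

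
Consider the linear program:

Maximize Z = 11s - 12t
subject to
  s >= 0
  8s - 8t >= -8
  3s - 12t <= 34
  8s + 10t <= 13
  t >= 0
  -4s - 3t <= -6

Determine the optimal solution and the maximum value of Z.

s = 13/8, t = 0, maximum Z = 143/8

Extreme points and Z = 11s - 12t:
  (13/8, 0) → Z = 143/8
  (21/16, 1/4) → Z = 183/16
  (3/2, 0) → Z = 33/2

The binding constraints are 8s + 10t = 13 and t = 0.
Solving simultaneously gives s = 13/8, t = 0.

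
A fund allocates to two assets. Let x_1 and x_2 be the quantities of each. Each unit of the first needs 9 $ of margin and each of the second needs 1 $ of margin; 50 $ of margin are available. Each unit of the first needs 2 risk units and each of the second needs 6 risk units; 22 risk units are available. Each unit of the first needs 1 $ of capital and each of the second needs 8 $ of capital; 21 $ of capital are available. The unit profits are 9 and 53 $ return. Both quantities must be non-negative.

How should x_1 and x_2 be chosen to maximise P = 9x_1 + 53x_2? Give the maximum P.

Extreme points and P = 9x_1 + 53x_2:
  (0, 0) → P = 0
  (0, 21/8) → P = 1113/8
  (50/9, 0) → P = 50
  (139/26, 49/26) → P = 148
  (5, 2) → P = 151

x_1 = 5, x_2 = 2, maximum P = 151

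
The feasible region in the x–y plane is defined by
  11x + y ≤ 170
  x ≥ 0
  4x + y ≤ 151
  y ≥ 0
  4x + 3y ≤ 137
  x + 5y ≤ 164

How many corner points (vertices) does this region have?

Of the 15 pairwise boundary intersections, those satisfying every inequality are:
  (170/11, 0)
  (373/29, 827/29)
  (0, 0)
  (0, 164/5)
  (193/17, 519/17)

5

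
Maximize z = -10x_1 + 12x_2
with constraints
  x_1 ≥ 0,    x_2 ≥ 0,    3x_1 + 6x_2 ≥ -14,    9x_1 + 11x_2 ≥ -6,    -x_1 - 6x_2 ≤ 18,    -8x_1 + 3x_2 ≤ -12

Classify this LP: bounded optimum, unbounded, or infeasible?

unbounded

From the feasible point (3/2, 0), moving in the direction (3, 8) keeps every constraint satisfied while z increases without bound.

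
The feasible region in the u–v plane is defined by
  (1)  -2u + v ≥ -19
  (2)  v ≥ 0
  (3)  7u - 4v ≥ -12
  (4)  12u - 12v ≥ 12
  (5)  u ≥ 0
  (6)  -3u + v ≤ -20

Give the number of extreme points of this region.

Intersecting each pair of boundary lines and keeping only the points that satisfy every inequality leaves:
  (19/2, 0)
  (18, 17)
  (20/3, 0)
  (19/2, 17/2)

4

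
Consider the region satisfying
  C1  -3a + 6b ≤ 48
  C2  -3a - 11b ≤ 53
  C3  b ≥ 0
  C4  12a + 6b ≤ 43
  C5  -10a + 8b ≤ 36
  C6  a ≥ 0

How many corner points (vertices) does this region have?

Pairwise boundary intersections that survive every other constraint:
  (43/12, 0)
  (0, 0)
  (32/39, 431/78)
  (0, 9/2)

4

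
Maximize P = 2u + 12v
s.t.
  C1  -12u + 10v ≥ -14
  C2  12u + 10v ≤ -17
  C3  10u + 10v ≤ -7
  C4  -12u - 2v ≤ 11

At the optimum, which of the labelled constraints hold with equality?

Feasible corners and P = 2u + 12v:
  (-1/8, -31/20) → P = -377/20
  (-41/72, -25/12) → P = -941/36
  (-19/24, -3/4) → P = -127/12

The maximum is at (-19/24, -3/4). Substituting into each constraint, equality holds for C2 and C4; the remaining constraints have slack.

C2 and C4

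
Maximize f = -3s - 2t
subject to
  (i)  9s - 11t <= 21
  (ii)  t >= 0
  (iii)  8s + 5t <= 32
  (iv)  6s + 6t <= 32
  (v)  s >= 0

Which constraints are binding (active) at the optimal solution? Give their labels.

Feasible corners and f = -3s - 2t:
  (7/3, 0) → f = -7
  (457/133, 120/133) → f = -1611/133
  (0, 0) → f = 0
  (16/9, 32/9) → f = -112/9
  (0, 16/3) → f = -32/3

The maximum is at (0, 0). Substituting into each constraint, equality holds for (ii) and (v); the remaining constraints have slack.

(ii) and (v)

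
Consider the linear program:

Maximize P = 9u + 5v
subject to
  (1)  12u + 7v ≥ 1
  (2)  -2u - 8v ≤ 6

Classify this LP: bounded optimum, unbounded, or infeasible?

From the feasible point (25/41, -37/41), moving in the direction (8, -2) keeps every constraint satisfied while P increases without bound.

unbounded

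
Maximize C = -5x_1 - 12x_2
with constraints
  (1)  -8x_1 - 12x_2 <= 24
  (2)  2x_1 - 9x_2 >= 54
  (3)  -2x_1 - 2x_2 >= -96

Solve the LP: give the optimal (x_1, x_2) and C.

Vertices and C = -5x_1 - 12x_2:
  (9/2, -5) → C = 75/2
  (150, -102) → C = 474
  (486/11, 42/11) → C = -2934/11

x_1 = 150, x_2 = -102, maximum C = 474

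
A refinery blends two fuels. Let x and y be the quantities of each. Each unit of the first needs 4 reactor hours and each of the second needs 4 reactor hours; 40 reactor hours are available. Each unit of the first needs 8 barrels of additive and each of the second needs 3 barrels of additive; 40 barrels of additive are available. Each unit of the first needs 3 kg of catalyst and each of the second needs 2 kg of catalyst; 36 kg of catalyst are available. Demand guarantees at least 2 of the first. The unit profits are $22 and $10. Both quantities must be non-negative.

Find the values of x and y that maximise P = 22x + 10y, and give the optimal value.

x = 2, y = 8, maximum P = 124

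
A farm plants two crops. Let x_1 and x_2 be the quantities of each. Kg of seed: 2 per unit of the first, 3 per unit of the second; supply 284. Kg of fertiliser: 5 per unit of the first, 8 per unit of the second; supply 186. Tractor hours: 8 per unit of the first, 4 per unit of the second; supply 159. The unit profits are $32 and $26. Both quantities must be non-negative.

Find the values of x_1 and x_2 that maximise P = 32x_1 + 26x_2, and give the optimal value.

Vertices and P = 32x_1 + 26x_2:
  (0, 0) → P = 0
  (0, 93/4) → P = 1209/2
  (159/8, 0) → P = 636
  (12, 63/4) → P = 1587/2

At the optimal vertex, 5x_1 + 8x_2 = 186 and 8x_1 + 4x_2 = 159.
Solving simultaneously gives x_1 = 12, x_2 = 63/4.

x_1 = 12, x_2 = 63/4, maximum P = 1587/2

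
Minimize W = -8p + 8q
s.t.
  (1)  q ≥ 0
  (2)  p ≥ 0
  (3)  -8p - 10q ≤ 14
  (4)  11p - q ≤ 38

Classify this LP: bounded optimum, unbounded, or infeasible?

bounded optimum

Feasible corners and W = -8p + 8q:
  (0, 0) → W = 0
  (38/11, 0) → W = -304/11
The feasible region has finitely many vertices and no improving ray; the minimum is -304/11 at (38/11, 0).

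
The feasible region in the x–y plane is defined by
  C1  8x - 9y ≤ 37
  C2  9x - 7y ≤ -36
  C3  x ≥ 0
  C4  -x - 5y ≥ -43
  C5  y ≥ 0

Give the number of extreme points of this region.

Pairwise boundary intersections that survive every other constraint:
  (0, 36/7)
  (121/52, 423/52)
  (0, 43/5)

3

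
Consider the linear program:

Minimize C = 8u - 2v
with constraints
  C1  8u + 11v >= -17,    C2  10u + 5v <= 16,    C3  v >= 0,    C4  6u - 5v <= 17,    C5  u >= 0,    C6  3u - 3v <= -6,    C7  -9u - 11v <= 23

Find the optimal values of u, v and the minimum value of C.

Vertices and C = 8u - 2v:
  (0, 16/5) → C = -32/5
  (2/5, 12/5) → C = -8/5
  (0, 2) → C = -4

The optimum lies where 10u + 5v = 16 and u = 0.
Solving simultaneously gives u = 0, v = 16/5.

u = 0, v = 16/5, minimum C = -32/5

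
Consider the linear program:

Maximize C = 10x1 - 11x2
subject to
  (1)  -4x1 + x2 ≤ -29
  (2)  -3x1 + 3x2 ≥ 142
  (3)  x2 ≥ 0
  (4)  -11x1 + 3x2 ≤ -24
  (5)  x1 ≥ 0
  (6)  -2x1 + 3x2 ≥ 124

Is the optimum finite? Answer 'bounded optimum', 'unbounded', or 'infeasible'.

Vertices and C = 10x1 - 11x2:
  (229/9, 655/9) → C = -4915/9
  (63, 223) → C = -1823
The feasible region has finitely many vertices and no improving ray; the maximum is -4915/9 at (229/9, 655/9).

bounded optimum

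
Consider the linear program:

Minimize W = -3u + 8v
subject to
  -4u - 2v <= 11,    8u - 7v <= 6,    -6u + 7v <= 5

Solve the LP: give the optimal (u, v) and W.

u = -65/44, v = -28/11, minimum W = -701/44

Extreme points and W = -3u + 8v:
  (-65/44, -28/11) → W = -701/44
  (-87/40, -23/20) → W = -107/40
  (11/2, 38/7) → W = 377/14

At the optimal vertex, -4u - 2v = 11 and 8u - 7v = 6.
Solving simultaneously gives u = -65/44, v = -28/11.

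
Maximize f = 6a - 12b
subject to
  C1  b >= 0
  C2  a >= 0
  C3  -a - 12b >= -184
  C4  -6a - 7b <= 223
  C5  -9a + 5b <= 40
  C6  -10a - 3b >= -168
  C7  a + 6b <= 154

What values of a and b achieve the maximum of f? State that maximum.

a = 84/5, b = 0, maximum f = 504/5

Vertices and f = 6a - 12b:
  (0, 0) → f = 0
  (84/5, 0) → f = 504/5
  (0, 8) → f = -96
  (440/113, 1696/113) → f = -17712/113
  (488/39, 1672/117) → f = -3760/39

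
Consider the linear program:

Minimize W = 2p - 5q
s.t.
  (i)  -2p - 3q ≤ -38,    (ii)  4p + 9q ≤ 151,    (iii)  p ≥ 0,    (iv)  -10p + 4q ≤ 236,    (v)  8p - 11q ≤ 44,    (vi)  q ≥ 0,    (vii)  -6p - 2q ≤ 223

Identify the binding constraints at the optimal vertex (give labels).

(ii) and (iii)

Corner points and W = 2p - 5q:
  (0, 38/3) → W = -190/3
  (275/23, 108/23) → W = 10/23
  (0, 151/9) → W = -755/9
  (2057/116, 258/29) → W = -523/58

The minimum is at (0, 151/9). Substituting into each constraint, equality holds for (ii) and (iii); the remaining constraints have slack.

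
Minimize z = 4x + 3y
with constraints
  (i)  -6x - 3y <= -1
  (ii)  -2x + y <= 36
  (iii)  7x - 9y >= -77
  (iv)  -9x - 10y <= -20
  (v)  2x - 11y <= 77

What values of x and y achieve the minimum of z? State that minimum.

Feasible corners and z = 4x + 3y:
  (-74/25, 469/75) → z = 173/25
  (-50/33, 37/11) → z = 133/33
  (990/119, -653/119) → z = 2001/119
The feasible region is unbounded (it extends along (11, 2), (9, 7)), but z strictly increases along every unbounded feasible direction, so there is no improving ray and the minimum is attained at a vertex.

x = -50/33, y = 37/11, minimum z = 133/33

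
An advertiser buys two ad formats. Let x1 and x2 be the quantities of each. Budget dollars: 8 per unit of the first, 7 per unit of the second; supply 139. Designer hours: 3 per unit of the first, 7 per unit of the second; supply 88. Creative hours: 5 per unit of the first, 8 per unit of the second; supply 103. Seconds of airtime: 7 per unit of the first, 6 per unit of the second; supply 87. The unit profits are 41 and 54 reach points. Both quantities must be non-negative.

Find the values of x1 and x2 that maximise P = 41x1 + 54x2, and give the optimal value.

Feasible corners and P = 41x1 + 54x2:
  (0, 0) → P = 0
  (0, 88/7) → P = 4752/7
  (87/7, 0) → P = 3567/7
  (17/11, 131/11) → P = 7771/11
  (3, 11) → P = 717

The optimum lies where 5x1 + 8x2 = 103 and 7x1 + 6x2 = 87.
Solving simultaneously gives x1 = 3, x2 = 11.

x1 = 3, x2 = 11, maximum P = 717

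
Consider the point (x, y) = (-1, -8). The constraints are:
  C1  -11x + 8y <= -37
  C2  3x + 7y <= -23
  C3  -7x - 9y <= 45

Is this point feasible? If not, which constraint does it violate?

not feasible — violates C3

Constraint C3: -7x - 9y = 79, which is not ≤ 45. All other constraints are satisfied.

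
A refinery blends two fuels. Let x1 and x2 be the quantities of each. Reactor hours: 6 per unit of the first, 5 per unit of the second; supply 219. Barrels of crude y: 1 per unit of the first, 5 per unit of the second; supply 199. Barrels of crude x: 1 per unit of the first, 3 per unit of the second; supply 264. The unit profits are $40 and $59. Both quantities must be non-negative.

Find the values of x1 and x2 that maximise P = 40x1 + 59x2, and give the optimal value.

Vertices and P = 40x1 + 59x2:
  (0, 0) → P = 0
  (0, 199/5) → P = 11741/5
  (73/2, 0) → P = 1460
  (4, 39) → P = 2461

x1 = 4, x2 = 39, maximum P = 2461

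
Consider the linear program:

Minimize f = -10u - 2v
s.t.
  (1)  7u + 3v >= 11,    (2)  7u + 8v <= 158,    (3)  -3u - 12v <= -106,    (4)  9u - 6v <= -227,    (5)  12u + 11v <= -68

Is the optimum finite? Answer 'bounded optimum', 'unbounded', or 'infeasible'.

The boundaries 7u + 3v = 11 and 7u + 8v = 158 meet at (-386/35, 147/5), but that point violates 12u + 11v ≤ -68. Every candidate vertex is excluded by some other constraint, so the feasible region is empty.

infeasible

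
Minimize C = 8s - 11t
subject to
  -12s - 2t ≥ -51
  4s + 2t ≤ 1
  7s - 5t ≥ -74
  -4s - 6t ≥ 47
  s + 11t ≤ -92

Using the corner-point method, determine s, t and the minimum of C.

s = -637/41, t = -285/41, minimum C = -1961/41

Vertices and C = 8s - 11t:
  (25/4, -12) → C = 182
  (-637/41, -285/41) → C = -1961/41
  (35/38, -321/38) → C = 3811/38
The feasible region is unbounded (it extends along (1, -6), (-5, -7)), but C strictly increases along every unbounded feasible direction, so there is no improving ray and the minimum is attained at a vertex.

The binding constraints are 7s - 5t = -74 and s + 11t = -92.
Solving simultaneously gives s = -637/41, t = -285/41.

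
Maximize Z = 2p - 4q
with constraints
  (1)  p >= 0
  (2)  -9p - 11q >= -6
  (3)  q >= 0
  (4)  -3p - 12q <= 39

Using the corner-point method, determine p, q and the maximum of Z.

p = 2/3, q = 0, maximum Z = 4/3

Feasible corners and Z = 2p - 4q:
  (0, 6/11) → Z = -24/11
  (0, 0) → Z = 0
  (2/3, 0) → Z = 4/3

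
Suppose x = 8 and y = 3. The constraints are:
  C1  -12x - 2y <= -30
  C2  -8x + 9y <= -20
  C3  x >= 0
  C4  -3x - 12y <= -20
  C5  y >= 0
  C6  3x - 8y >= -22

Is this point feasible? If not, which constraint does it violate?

C1: -102 ≤ -30 ✓
C2: -37 ≤ -20 ✓
C3: 8 ≥ 0 ✓
C4: -60 ≤ -20 ✓
C5: 3 ≥ 0 ✓
C6: 0 ≥ -22 ✓

feasible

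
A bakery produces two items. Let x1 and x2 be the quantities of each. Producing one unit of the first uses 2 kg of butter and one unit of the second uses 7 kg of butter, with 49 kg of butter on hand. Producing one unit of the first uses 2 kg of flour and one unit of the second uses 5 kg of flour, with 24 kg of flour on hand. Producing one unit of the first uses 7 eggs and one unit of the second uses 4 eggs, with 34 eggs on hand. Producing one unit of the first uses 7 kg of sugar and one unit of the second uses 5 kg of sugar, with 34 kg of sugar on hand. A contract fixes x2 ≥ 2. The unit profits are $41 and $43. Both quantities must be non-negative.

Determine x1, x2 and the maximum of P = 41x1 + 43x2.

Vertices and P = 41x1 + 43x2:
  (0, 24/5) → P = 1032/5
  (0, 2) → P = 86
  (2, 4) → P = 254
  (24/7, 2) → P = 1586/7

At the optimal vertex, 2x1 + 5x2 = 24 and 7x1 + 5x2 = 34.
Solving simultaneously gives x1 = 2, x2 = 4.

x1 = 2, x2 = 4, maximum P = 254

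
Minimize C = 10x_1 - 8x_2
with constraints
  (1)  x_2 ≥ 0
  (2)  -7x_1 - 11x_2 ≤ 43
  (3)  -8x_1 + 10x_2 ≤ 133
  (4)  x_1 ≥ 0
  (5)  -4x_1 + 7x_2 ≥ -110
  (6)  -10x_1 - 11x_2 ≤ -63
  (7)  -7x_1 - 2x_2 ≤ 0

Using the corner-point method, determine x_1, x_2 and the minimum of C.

Vertices and C = 10x_1 - 8x_2:
  (55/2, 0) → C = 275
  (63/10, 0) → C = 63
  (0, 133/10) → C = -532/5
  (0, 63/11) → C = -504/11
The feasible region is unbounded (it extends along (7, 4), (5, 4)), but C strictly increases along every unbounded feasible direction, so there is no improving ray and the minimum is attained at a vertex.

The optimum lies where -8x_1 + 10x_2 = 133 and x_1 = 0.
Solving simultaneously gives x_1 = 0, x_2 = 133/10.

x_1 = 0, x_2 = 133/10, minimum C = -532/5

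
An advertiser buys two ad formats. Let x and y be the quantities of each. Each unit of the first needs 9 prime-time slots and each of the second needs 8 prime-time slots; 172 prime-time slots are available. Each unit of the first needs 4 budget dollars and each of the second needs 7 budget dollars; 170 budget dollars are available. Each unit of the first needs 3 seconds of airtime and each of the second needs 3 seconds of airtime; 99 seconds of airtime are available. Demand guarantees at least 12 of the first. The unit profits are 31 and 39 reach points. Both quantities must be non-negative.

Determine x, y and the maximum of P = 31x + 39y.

Extreme points and P = 31x + 39y:
  (172/9, 0) → P = 5332/9
  (12, 0) → P = 372
  (12, 8) → P = 684

At the optimal vertex, 9x + 8y = 172 and x = 12.
Solving simultaneously gives x = 12, y = 8.

x = 12, y = 8, maximum P = 684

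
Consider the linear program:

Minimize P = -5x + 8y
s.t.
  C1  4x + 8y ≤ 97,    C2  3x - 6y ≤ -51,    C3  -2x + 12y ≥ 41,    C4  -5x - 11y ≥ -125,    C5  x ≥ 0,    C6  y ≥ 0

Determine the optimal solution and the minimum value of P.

x = 3, y = 10, minimum P = 65

Feasible corners and P = -5x + 8y:
  (3, 10) → P = 65
  (0, 17/2) → P = 68
  (0, 125/11) → P = 1000/11

At the optimal vertex, 3x - 6y = -51 and -5x - 11y = -125.
Solving simultaneously gives x = 3, y = 10.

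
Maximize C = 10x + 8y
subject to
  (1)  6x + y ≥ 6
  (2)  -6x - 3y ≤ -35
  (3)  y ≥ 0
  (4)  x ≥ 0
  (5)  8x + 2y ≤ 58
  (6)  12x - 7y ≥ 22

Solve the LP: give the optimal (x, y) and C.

x = 45/8, y = 13/2, maximum C = 433/4

Corner points and C = 10x + 8y:
  (35/6, 0) → C = 175/3
  (311/78, 48/13) → C = 2707/39
  (29/4, 0) → C = 145/2
  (45/8, 13/2) → C = 433/4

At the optimal vertex, 8x + 2y = 58 and 12x - 7y = 22.
Solving simultaneously gives x = 45/8, y = 13/2.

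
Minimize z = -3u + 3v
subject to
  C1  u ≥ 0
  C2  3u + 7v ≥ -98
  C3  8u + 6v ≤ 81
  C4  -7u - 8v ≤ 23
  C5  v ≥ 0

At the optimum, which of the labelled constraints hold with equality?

Feasible corners and z = -3u + 3v:
  (0, 27/2) → z = 81/2
  (0, 0) → z = 0
  (81/8, 0) → z = -243/8

The minimum is at (81/8, 0). Substituting into each constraint, equality holds for C3 and C5; the remaining constraints have slack.

C3 and C5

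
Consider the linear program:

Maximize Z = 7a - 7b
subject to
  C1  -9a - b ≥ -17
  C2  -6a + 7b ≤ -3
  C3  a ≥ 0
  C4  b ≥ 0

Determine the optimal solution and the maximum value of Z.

a = 17/9, b = 0, maximum Z = 119/9

Corner points and Z = 7a - 7b:
  (122/69, 25/23) → Z = 329/69
  (17/9, 0) → Z = 119/9
  (1/2, 0) → Z = 7/2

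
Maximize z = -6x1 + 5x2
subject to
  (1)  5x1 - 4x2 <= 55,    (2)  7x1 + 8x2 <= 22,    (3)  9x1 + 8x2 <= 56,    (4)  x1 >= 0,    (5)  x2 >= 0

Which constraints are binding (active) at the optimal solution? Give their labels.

Extreme points and z = -6x1 + 5x2:
  (0, 11/4) → z = 55/4
  (22/7, 0) → z = -132/7
  (0, 0) → z = 0

The maximum is at (0, 11/4). Substituting into each constraint, equality holds for (2) and (4); the remaining constraints have slack.

(2) and (4)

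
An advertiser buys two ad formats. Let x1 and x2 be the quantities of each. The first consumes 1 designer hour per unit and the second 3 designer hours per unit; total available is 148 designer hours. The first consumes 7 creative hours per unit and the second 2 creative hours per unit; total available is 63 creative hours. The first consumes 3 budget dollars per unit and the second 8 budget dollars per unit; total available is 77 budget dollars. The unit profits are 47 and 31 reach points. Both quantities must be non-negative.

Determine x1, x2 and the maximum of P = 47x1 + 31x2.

Extreme points and P = 47x1 + 31x2:
  (0, 0) → P = 0
  (0, 77/8) → P = 2387/8
  (9, 0) → P = 423
  (7, 7) → P = 546

x1 = 7, x2 = 7, maximum P = 546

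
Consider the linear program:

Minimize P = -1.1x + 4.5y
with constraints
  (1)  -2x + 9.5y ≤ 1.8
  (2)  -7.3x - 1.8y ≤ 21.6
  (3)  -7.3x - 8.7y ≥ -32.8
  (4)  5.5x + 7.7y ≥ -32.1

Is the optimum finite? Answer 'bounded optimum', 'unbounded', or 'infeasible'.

Feasible corners and P = -1.1x + 4.5y:
  (-20844/7295, -3006/7295) → P = 47007/36475
  (29594/8675, 7874/8675) → P = 14398/43375
  (-10854/4631, -11553/4631) → P = -400491/46310
  (53183/836, -41473/836) → P = -1225649/4180
The feasible region has finitely many vertices and no improving ray; the minimum is -1225649/4180 at (53183/836, -41473/836).

bounded optimum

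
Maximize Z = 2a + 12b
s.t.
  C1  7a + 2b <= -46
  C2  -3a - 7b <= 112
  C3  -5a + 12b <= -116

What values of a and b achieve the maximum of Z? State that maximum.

a = -160/47, b = -521/47, maximum Z = -6572/47

Extreme points and Z = 2a + 12b:
  (-98/43, -646/43) → Z = -7948/43
  (-160/47, -521/47) → Z = -6572/47
  (-532/71, -908/71) → Z = -11960/71

At the optimal vertex, 7a + 2b = -46 and -5a + 12b = -116.
Solving simultaneously gives a = -160/47, b = -521/47.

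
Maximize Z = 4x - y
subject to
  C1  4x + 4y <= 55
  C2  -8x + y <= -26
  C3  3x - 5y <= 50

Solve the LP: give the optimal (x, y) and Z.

x = 475/32, y = -35/32, maximum Z = 1935/32

Vertices and Z = 4x - y:
  (53/12, 28/3) → Z = 25/3
  (475/32, -35/32) → Z = 1935/32
  (80/37, -322/37) → Z = 642/37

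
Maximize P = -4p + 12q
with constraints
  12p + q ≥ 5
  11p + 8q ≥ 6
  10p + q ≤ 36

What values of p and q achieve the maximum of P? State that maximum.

p = -31/2, q = 191, maximum P = 2354

Corner points and P = -4p + 12q:
  (2/5, 1/5) → P = 4/5
  (-31/2, 191) → P = 2354
  (94/23, -112/23) → P = -1720/23

The binding constraints are 12p + q = 5 and 10p + q = 36.
Solving simultaneously gives p = -31/2, q = 191.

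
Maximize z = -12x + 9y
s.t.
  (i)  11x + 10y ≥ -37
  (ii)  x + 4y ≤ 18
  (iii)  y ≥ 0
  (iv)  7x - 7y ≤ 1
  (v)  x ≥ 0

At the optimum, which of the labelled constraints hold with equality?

Vertices and z = -12x + 9y:
  (26/7, 25/7) → z = -87/7
  (0, 9/2) → z = 81/2
  (1/7, 0) → z = -12/7
  (0, 0) → z = 0

The maximum is at (0, 9/2). Substituting into each constraint, equality holds for (ii) and (v); the remaining constraints have slack.

(ii) and (v)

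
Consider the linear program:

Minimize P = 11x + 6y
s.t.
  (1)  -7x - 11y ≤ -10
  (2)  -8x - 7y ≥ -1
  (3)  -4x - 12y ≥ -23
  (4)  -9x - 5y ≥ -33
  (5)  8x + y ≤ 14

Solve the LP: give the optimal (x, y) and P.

x = -133/40, y = 121/40, minimum P = -737/40

Extreme points and P = 11x + 6y:
  (-59/39, 73/39) → P = -211/39
  (-133/40, 121/40) → P = -737/40
  (-149/68, 45/17) → P = -559/68

The binding constraints are -7x - 11y = -10 and -4x - 12y = -23.
Solving simultaneously gives x = -133/40, y = 121/40.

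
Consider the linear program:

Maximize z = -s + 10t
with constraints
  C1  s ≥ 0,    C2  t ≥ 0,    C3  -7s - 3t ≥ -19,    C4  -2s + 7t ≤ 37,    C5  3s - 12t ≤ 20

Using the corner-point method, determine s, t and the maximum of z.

s = 2/5, t = 27/5, maximum z = 268/5

Vertices and z = -s + 10t:
  (0, 0) → z = 0
  (0, 37/7) → z = 370/7
  (19/7, 0) → z = -19/7
  (2/5, 27/5) → z = 268/5

The binding constraints are -7s - 3t = -19 and -2s + 7t = 37.
Solving simultaneously gives s = 2/5, t = 27/5.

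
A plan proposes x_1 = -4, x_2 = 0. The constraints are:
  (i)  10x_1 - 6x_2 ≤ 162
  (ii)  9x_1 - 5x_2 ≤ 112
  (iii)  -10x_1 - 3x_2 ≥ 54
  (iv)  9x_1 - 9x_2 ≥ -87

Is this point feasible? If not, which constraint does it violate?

not feasible — violates (iii)

Constraint (iii): -10x_1 - 3x_2 = 40, which is not ≥ 54. All other constraints are satisfied.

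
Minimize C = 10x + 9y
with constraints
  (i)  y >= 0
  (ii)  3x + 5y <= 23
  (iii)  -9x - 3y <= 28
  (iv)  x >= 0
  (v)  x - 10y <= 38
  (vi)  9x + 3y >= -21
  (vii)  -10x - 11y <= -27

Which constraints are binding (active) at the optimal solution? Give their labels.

(iv) and (vii)

Extreme points and C = 10x + 9y:
  (23/3, 0) → C = 230/3
  (27/10, 0) → C = 27
  (0, 23/5) → C = 207/5
  (0, 27/11) → C = 243/11

The minimum is at (0, 27/11). Substituting into each constraint, equality holds for (iv) and (vii); the remaining constraints have slack.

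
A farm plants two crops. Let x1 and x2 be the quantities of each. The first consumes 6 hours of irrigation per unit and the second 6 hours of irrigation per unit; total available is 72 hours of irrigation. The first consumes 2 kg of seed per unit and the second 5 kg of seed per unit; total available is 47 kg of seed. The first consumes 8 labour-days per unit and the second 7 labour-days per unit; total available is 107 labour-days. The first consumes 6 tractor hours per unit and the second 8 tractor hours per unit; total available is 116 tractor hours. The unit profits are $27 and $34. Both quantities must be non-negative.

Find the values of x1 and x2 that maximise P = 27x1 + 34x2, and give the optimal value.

Extreme points and P = 27x1 + 34x2:
  (0, 0) → P = 0
  (0, 47/5) → P = 1598/5
  (12, 0) → P = 324
  (13/3, 23/3) → P = 1133/3

x1 = 13/3, x2 = 23/3, maximum P = 1133/3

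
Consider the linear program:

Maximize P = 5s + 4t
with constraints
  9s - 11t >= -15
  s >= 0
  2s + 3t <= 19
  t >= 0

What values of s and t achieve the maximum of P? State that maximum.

Feasible corners and P = 5s + 4t:
  (0, 15/11) → P = 60/11
  (164/49, 201/49) → P = 232/7
  (0, 0) → P = 0
  (19/2, 0) → P = 95/2

The binding constraints are 2s + 3t = 19 and t = 0.
Solving simultaneously gives s = 19/2, t = 0.

s = 19/2, t = 0, maximum P = 95/2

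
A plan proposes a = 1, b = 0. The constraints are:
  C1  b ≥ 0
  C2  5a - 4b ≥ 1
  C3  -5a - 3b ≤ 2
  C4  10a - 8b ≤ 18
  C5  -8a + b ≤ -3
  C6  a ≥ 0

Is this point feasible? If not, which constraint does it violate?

feasible

C1: 0 ≥ 0 ✓
C2: 5 ≥ 1 ✓
C3: -5 ≤ 2 ✓
C4: 10 ≤ 18 ✓
C5: -8 ≤ -3 ✓
C6: 1 ≥ 0 ✓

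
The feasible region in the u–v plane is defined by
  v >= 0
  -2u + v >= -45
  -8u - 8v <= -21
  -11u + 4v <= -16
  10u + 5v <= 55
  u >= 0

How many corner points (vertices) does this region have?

The feasible vertices (each the meet of two boundaries and inside every other half-plane) are:
  (21/8, 0)
  (11/2, 0)
  (53/30, 103/120)
  (60/19, 89/19)

4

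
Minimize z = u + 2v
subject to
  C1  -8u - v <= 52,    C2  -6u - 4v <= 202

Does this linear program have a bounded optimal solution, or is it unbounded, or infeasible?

From the feasible point (-3/13, -652/13), moving in the direction (4, -6) keeps every constraint satisfied while z decreases without bound.

unbounded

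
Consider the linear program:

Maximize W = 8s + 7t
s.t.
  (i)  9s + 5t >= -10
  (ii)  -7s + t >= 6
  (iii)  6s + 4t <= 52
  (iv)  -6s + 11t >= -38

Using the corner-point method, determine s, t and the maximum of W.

s = -50, t = 88, maximum W = 216

Extreme points and W = 8s + 7t:
  (-10/11, -4/11) → W = -108/11
  (-50, 88) → W = 216
  (14/17, 200/17) → W = 1512/17

The binding constraints are 9s + 5t = -10 and 6s + 4t = 52.
Solving simultaneously gives s = -50, t = 88.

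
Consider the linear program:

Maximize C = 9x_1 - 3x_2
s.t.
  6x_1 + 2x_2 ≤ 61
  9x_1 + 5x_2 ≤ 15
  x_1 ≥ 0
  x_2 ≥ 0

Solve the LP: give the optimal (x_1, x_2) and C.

x_1 = 5/3, x_2 = 0, maximum C = 15

Extreme points and C = 9x_1 - 3x_2:
  (0, 3) → C = -9
  (5/3, 0) → C = 15
  (0, 0) → C = 0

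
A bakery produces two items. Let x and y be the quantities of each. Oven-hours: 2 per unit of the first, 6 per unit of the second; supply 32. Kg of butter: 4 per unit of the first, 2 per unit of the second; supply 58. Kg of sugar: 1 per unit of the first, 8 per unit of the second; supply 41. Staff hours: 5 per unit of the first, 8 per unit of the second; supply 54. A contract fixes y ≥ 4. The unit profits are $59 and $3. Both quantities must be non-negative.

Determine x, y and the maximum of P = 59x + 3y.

x = 4, y = 4, maximum P = 248

Feasible corners and P = 59x + 3y:
  (0, 41/8) → P = 123/8
  (0, 4) → P = 12
  (1, 5) → P = 74
  (4, 4) → P = 248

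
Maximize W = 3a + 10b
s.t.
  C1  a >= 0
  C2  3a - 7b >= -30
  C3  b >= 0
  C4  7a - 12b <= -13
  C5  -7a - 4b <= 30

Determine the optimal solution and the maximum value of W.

Feasible corners and W = 3a + 10b:
  (0, 30/7) → W = 300/7
  (0, 13/12) → W = 65/6
  (269/13, 171/13) → W = 2517/13

a = 269/13, b = 171/13, maximum W = 2517/13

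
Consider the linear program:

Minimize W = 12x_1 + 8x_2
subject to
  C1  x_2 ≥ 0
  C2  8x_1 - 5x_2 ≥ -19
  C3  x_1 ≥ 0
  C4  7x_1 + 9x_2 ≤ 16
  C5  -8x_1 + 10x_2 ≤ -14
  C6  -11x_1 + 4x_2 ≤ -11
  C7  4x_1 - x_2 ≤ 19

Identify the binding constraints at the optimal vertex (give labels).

Extreme points and W = 12x_1 + 8x_2:
  (16/7, 0) → W = 192/7
  (7/4, 0) → W = 21
  (143/71, 15/71) → W = 1836/71

The minimum is at (7/4, 0). Substituting into each constraint, equality holds for C1 and C5; the remaining constraints have slack.

C1 and C5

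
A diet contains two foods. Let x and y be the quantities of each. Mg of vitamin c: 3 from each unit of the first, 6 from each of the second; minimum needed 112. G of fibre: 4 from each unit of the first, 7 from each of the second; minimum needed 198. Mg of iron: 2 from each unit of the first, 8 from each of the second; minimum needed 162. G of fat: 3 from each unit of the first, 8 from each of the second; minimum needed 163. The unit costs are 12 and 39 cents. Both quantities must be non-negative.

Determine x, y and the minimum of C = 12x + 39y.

x = 25, y = 14, minimum C = 846

Feasible corners and C = 12x + 39y:
  (0, 198/7) → C = 7722/7
  (81, 0) → C = 972
  (25, 14) → C = 846
The feasible region is unbounded (it extends along (0, 1), (1, 0)), but C strictly increases along every unbounded feasible direction, so there is no improving ray and the minimum is attained at a vertex.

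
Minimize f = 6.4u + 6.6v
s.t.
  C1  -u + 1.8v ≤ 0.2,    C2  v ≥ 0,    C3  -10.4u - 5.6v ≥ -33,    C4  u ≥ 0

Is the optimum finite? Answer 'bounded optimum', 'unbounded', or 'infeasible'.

Extreme points and f = 6.4u + 6.6v:
  (1457/608, 877/608) → f = 15113/608
  (0, 1/9) → f = 11/15
  (165/52, 0) → f = 264/13
  (0, 0) → f = 0
The feasible region has finitely many vertices and no improving ray; the minimum is 0 at (0, 0).

bounded optimum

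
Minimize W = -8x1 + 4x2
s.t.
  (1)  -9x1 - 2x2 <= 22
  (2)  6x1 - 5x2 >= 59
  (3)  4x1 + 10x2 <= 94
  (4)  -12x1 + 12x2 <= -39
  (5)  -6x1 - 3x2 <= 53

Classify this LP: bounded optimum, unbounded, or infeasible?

From the feasible point (8/57, -221/19), moving in the direction (3, -6) keeps every constraint satisfied while W decreases without bound.

unbounded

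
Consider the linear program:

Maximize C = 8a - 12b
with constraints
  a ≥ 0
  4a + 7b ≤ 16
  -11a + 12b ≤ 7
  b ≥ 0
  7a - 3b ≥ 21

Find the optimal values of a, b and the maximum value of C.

a = 4, b = 0, maximum C = 32

Corner points and C = 8a - 12b:
  (4, 0) → C = 32
  (195/61, 28/61) → C = 1224/61
  (3, 0) → C = 24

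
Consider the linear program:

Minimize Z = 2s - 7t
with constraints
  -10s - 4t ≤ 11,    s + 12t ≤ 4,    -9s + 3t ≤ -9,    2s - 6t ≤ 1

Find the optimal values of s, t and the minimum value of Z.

s = 40/37, t = 9/37, minimum Z = 17/37

Extreme points and Z = 2s - 7t:
  (40/37, 9/37) → Z = 17/37
  (6/5, 7/30) → Z = 23/30
  (17/16, 3/16) → Z = 13/16

At the optimal vertex, s + 12t = 4 and -9s + 3t = -9.
Solving simultaneously gives s = 40/37, t = 9/37.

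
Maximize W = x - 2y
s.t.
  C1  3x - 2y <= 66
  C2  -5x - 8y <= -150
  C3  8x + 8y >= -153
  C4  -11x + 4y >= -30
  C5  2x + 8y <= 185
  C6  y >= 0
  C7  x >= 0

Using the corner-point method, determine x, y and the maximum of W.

Feasible corners and W = x - 2y:
  (70/9, 125/9) → W = -20
  (0, 75/4) → W = -75/2
  (245/24, 1975/96) → W = -495/16
  (0, 185/8) → W = -185/4

The binding constraints are -5x - 8y = -150 and -11x + 4y = -30.
Solving simultaneously gives x = 70/9, y = 125/9.

x = 70/9, y = 125/9, maximum W = -20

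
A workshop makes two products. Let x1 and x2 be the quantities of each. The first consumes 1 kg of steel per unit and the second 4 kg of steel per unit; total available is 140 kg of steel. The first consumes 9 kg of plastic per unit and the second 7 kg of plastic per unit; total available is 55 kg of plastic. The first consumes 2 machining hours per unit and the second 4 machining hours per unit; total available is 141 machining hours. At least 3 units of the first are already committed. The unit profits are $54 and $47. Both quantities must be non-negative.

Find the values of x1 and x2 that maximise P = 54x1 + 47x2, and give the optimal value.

x1 = 3, x2 = 4, maximum P = 350

Extreme points and P = 54x1 + 47x2:
  (55/9, 0) → P = 330
  (3, 0) → P = 162
  (3, 4) → P = 350

At the optimal vertex, 9x1 + 7x2 = 55 and x1 = 3.
Solving simultaneously gives x1 = 3, x2 = 4.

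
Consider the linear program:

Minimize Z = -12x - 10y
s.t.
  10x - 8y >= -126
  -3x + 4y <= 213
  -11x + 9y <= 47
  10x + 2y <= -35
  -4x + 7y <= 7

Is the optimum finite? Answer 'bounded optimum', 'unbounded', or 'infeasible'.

Feasible corners and Z = -12x - 10y:
  (-379, -458) → Z = 9128
  (-266/41, -111/41) → Z = 4302/41
  (-259/78, -35/39) → Z = 1904/39
The feasible region has finitely many vertices and no improving ray; the minimum is 1904/39 at (-259/78, -35/39).

bounded optimum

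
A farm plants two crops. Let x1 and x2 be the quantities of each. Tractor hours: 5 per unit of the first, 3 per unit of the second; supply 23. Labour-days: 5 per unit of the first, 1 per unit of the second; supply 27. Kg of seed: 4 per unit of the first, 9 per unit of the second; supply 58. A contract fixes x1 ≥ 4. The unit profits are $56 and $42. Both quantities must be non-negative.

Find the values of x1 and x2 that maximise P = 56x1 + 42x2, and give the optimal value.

x1 = 4, x2 = 1, maximum P = 266

Extreme points and P = 56x1 + 42x2:
  (23/5, 0) → P = 1288/5
  (4, 0) → P = 224
  (4, 1) → P = 266

At the optimal vertex, 5x1 + 3x2 = 23 and x1 = 4.
Solving simultaneously gives x1 = 4, x2 = 1.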